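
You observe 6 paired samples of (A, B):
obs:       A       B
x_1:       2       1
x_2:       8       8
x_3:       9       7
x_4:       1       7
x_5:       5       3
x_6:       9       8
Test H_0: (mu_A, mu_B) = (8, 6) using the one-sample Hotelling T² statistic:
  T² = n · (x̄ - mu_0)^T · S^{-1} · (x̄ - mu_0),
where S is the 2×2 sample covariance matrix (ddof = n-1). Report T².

Step 1 — sample mean vector:
  mean(A) = (2 + 8 + 9 + 1 + 5 + 9) / 6 = 34/6 = 5.6667
  mean(B) = (1 + 8 + 7 + 7 + 3 + 8) / 6 = 34/6 = 5.6667
  x̄ = (5.6667, 5.6667),  deviation x̄ - mu_0 = (5.6667, 5.6667) - (8, 6) = (-2.3333, -0.3333).

Step 2 — sample covariance matrix, S[i,j] = (1/(n-1)) · Σ_k (x_{k,i} - mean_i) · (x_{k,j} - mean_j), divisor n-1 = 5:
  S[A,A] = ((-3.6667)·(-3.6667) + (2.3333)·(2.3333) + (3.3333)·(3.3333) + (-4.6667)·(-4.6667) + (-0.6667)·(-0.6667) + (3.3333)·(3.3333)) / 5 = 63.3333/5 = 12.6667
  S[A,B] = ((-3.6667)·(-4.6667) + (2.3333)·(2.3333) + (3.3333)·(1.3333) + (-4.6667)·(1.3333) + (-0.6667)·(-2.6667) + (3.3333)·(2.3333)) / 5 = 30.3333/5 = 6.0667
  S[B,B] = ((-4.6667)·(-4.6667) + (2.3333)·(2.3333) + (1.3333)·(1.3333) + (1.3333)·(1.3333) + (-2.6667)·(-2.6667) + (2.3333)·(2.3333)) / 5 = 43.3333/5 = 8.6667
  S = [[12.6667, 6.0667],
 [6.0667, 8.6667]].

Step 3 — invert S. det(S) = 12.6667·8.6667 - (6.0667)² = 72.9733.
  S^{-1} = (1/det) · [[d, -b], [-b, a]] = [[0.1188, -0.0831],
 [-0.0831, 0.1736]].

Step 4 — quadratic form (x̄ - mu_0)^T · S^{-1} · (x̄ - mu_0):
  S^{-1} · (x̄ - mu_0) = (-0.2494, 0.1361),
  (x̄ - mu_0)^T · [...] = (-2.3333)·(-0.2494) + (-0.3333)·(0.1361) = 0.5366.

Step 5 — scale by n: T² = 6 · 0.5366 = 3.2194.

T² ≈ 3.2194


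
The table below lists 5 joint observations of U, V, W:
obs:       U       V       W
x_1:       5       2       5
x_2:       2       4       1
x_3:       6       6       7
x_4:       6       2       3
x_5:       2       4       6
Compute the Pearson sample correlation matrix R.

Step 1 — column means:
  mean(U) = (5 + 2 + 6 + 6 + 2) / 5 = 21/5 = 4.2
  mean(V) = (2 + 4 + 6 + 2 + 4) / 5 = 18/5 = 3.6
  mean(W) = (5 + 1 + 7 + 3 + 6) / 5 = 22/5 = 4.4

Step 2 — sample variances and covariances s[i,j] = (1/(n-1)) · Σ_k (x_{k,i} - mean_i) · (x_{k,j} - mean_j), with n-1 = 4:
  s[U,U] = ((0.8)·(0.8) + (-2.2)·(-2.2) + (1.8)·(1.8) + (1.8)·(1.8) + (-2.2)·(-2.2)) / 4 = 16.8/4 = 4.2
  s[U,V] = ((0.8)·(-1.6) + (-2.2)·(0.4) + (1.8)·(2.4) + (1.8)·(-1.6) + (-2.2)·(0.4)) / 4 = -1.6/4 = -0.4
  s[U,W] = ((0.8)·(0.6) + (-2.2)·(-3.4) + (1.8)·(2.6) + (1.8)·(-1.4) + (-2.2)·(1.6)) / 4 = 6.6/4 = 1.65
  s[V,V] = ((-1.6)·(-1.6) + (0.4)·(0.4) + (2.4)·(2.4) + (-1.6)·(-1.6) + (0.4)·(0.4)) / 4 = 11.2/4 = 2.8
  s[V,W] = ((-1.6)·(0.6) + (0.4)·(-3.4) + (2.4)·(2.6) + (-1.6)·(-1.4) + (0.4)·(1.6)) / 4 = 6.8/4 = 1.7
  s[W,W] = ((0.6)·(0.6) + (-3.4)·(-3.4) + (2.6)·(2.6) + (-1.4)·(-1.4) + (1.6)·(1.6)) / 4 = 23.2/4 = 5.8
  Sample standard deviations s_i = √(s[i,i]):
  s(U) = √(4.2) = 2.0494
  s(V) = √(2.8) = 1.6733
  s(W) = √(5.8) = 2.4083

Step 3 — r_{ij} = s_{ij} / (s_i · s_j):
  r[U,U] = 1 (diagonal).
  r[U,V] = -0.4 / (2.0494 · 1.6733) = -0.4 / 3.4293 = -0.1166
  r[U,W] = 1.65 / (2.0494 · 2.4083) = 1.65 / 4.9356 = 0.3343
  r[V,V] = 1 (diagonal).
  r[V,W] = 1.7 / (1.6733 · 2.4083) = 1.7 / 4.0299 = 0.4218
  r[W,W] = 1 (diagonal).

R is symmetric with unit diagonal. Assembling:

R = [[1, -0.1166, 0.3343],
 [-0.1166, 1, 0.4218],
 [0.3343, 0.4218, 1]]


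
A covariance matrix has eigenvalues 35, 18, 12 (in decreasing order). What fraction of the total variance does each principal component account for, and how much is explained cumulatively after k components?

Step 1 — total variance = trace(Sigma) = Σ λ_i = 35 + 18 + 12 = 65.

Step 2 — fraction explained by component i = λ_i / Σ λ:
  PC1: 35/65 = 0.5385
  PC2: 18/65 = 0.2769
  PC3: 12/65 = 0.1846

Step 3 — cumulative fraction after k components = (λ_1 + ... + λ_k) / Σ λ:
  k = 1: 35/65 = 0.5385
  k = 2: (35 + 18)/65 = 53/65 = 0.8154
  k = 3: (35 + 18 + 12)/65 = 65/65 = 1

Summary (fraction, with percent):

explained: PC1 0.5385 (53.85%), PC2 0.2769 (27.69%), PC3 0.1846 (18.46%);  cumulative: 0.5385, 0.8154, 1


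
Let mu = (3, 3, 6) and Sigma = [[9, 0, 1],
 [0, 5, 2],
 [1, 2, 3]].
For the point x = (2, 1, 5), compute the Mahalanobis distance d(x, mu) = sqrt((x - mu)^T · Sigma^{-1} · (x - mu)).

Step 1 — centre the observation: (x - mu) = (-1, -2, -1).

Step 2 — invert Sigma (cofactor / det for 3×3, or solve directly):
  Sigma^{-1} = [[0.117, 0.0213, -0.0532],
 [0.0213, 0.2766, -0.1915],
 [-0.0532, -0.1915, 0.4787]].

Step 3 — form the quadratic (x - mu)^T · Sigma^{-1} · (x - mu):
  Sigma^{-1} · (x - mu) = (-0.1064, -0.383, -0.0426).
  (x - mu)^T · [Sigma^{-1} · (x - mu)] = (-1)·(-0.1064) + (-2)·(-0.383) + (-1)·(-0.0426) = 0.9149.

Step 4 — take square root: d = √(0.9149) ≈ 0.9565.

d(x, mu) = √(0.9149) ≈ 0.9565


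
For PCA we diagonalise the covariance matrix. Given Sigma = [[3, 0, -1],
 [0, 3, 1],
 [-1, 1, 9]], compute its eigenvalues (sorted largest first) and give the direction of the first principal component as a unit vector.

Step 1 — characteristic polynomial p(λ) = det(λI - Sigma) = λ³ - tr·λ² + c_1·λ - det, where tr = trace, c_1 = sum of the principal 2×2 minors, det = det(Sigma):
  tr = 3 + 3 + 9 = 15,
  c_1 = (3·3 - (0)²) + (3·9 - (-1)²) + (3·9 - (1)²) = 9 + 26 + 26 = 61,
  det = 3·(3·9 - (1)²) - (0)·((0)·9 - (1)·(-1)) + (-1)·((0)·(1) - 3·(-1)) = 3·(26) - (0)·(1) + (-1)·(3) = 75.
  So p(λ) = λ³ - 15λ² + 61λ - 75.
Step 2 — look for an integer root (rational root theorem: any rational root is an integer divisor of 75). Testing λ = 3:
  p(3) = 27 - 135 + 183 - 75 = 0  ✓
  Dividing out (λ - 3): p(λ) = (λ - 3)(λ² - 12λ + 25).
Step 3 — remaining eigenvalues from the quadratic λ² - 12λ + 25 = 0:
  Δ = 12² - 4·25 = 144 - 100 = 44,  λ = (12 ± √44)/2 = (12 ± 6.6332)/2 ≈ 9.3166 or 2.6834.
  Sorted: λ_1 = 9.3166,  λ_2 = 3,  λ_3 = 2.6834  (check: sum = 15 = tr ✓).

Step 4 — unit eigenvector for λ_1 ≈ 9.3166: v spans the null space of (Sigma - λ_1 I), whose rows are
  r_1 = (-6.3166, 0, -1),  r_2 = (0, -6.3166, 1),  r_3 = (-1, 1, -0.3166).
  v is orthogonal to every row, so take v ∝ r_1 × r_2 = ((0)·(1) - (-1)·(-6.3166), (-1)·(0) - (-6.3166)·(1), (-6.3166)·(-6.3166) - (0)·(0)) ≈ (-6.3166, 6.3166, 39.8997).
  Rescale (multiply by -1 so the first nonzero entry is positive): u = (6.3166, -6.3166, -39.8997).
  ||u|| = √((6.3166)² + (-6.3166)² + (-39.8997)²) = √(1671.7894) ≈ 40.8875,  v_1 = u/||u|| ≈ (0.1545, -0.1545, -0.9758) (||v_1|| = 1).

λ_1 = 9.3166,  λ_2 = 3,  λ_3 = 2.6834;  v_1 ≈ (0.1545, -0.1545, -0.9758)


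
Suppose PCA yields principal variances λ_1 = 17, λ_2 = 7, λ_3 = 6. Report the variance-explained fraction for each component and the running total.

Step 1 — total variance = trace(Sigma) = Σ λ_i = 17 + 7 + 6 = 30.

Step 2 — fraction explained by component i = λ_i / Σ λ:
  PC1: 17/30 = 0.5667
  PC2: 7/30 = 0.2333
  PC3: 6/30 = 0.2

Step 3 — cumulative fraction after k components = (λ_1 + ... + λ_k) / Σ λ:
  k = 1: 17/30 = 0.5667
  k = 2: (17 + 7)/30 = 24/30 = 0.8
  k = 3: (17 + 7 + 6)/30 = 30/30 = 1

Summary (fraction, with percent):

explained: PC1 0.5667 (56.67%), PC2 0.2333 (23.33%), PC3 0.2 (20%);  cumulative: 0.5667, 0.8, 1


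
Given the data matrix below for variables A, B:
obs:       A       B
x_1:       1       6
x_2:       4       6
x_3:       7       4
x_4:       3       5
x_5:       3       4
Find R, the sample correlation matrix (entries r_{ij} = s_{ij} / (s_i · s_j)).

Step 1 — column means:
  mean(A) = (1 + 4 + 7 + 3 + 3) / 5 = 18/5 = 3.6
  mean(B) = (6 + 6 + 4 + 5 + 4) / 5 = 25/5 = 5

Step 2 — sample variances and covariances s[i,j] = (1/(n-1)) · Σ_k (x_{k,i} - mean_i) · (x_{k,j} - mean_j), with n-1 = 4:
  s[A,A] = ((-2.6)·(-2.6) + (0.4)·(0.4) + (3.4)·(3.4) + (-0.6)·(-0.6) + (-0.6)·(-0.6)) / 4 = 19.2/4 = 4.8
  s[A,B] = ((-2.6)·(1) + (0.4)·(1) + (3.4)·(-1) + (-0.6)·(0) + (-0.6)·(-1)) / 4 = -5/4 = -1.25
  s[B,B] = ((1)·(1) + (1)·(1) + (-1)·(-1) + (0)·(0) + (-1)·(-1)) / 4 = 4/4 = 1
  Sample standard deviations s_i = √(s[i,i]):
  s(A) = √(4.8) = 2.1909
  s(B) = √(1) = 1

Step 3 — r_{ij} = s_{ij} / (s_i · s_j):
  r[A,A] = 1 (diagonal).
  r[A,B] = -1.25 / (2.1909 · 1) = -1.25 / 2.1909 = -0.5705
  r[B,B] = 1 (diagonal).

R is symmetric with unit diagonal. Assembling:

R = [[1, -0.5705],
 [-0.5705, 1]]


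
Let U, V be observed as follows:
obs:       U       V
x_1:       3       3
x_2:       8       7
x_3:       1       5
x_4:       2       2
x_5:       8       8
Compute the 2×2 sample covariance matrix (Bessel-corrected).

Step 1 — column means:
  mean(U) = (3 + 8 + 1 + 2 + 8) / 5 = 22/5 = 4.4
  mean(V) = (3 + 7 + 5 + 2 + 8) / 5 = 25/5 = 5

Step 2 — sample covariance S[i,j] = (1/(n-1)) · Σ_k (x_{k,i} - mean_i) · (x_{k,j} - mean_j), with n-1 = 4.
  S[U,U] = ((-1.4)·(-1.4) + (3.6)·(3.6) + (-3.4)·(-3.4) + (-2.4)·(-2.4) + (3.6)·(3.6)) / 4 = 45.2/4 = 11.3
  S[U,V] = ((-1.4)·(-2) + (3.6)·(2) + (-3.4)·(0) + (-2.4)·(-3) + (3.6)·(3)) / 4 = 28/4 = 7
  S[V,V] = ((-2)·(-2) + (2)·(2) + (0)·(0) + (-3)·(-3) + (3)·(3)) / 4 = 26/4 = 6.5

S is symmetric (S[j,i] = S[i,j]). Assembling:

S = [[11.3, 7],
 [7, 6.5]]


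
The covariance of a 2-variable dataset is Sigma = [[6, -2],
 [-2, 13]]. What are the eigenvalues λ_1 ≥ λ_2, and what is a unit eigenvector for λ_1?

Step 1 — characteristic polynomial of 2×2 Sigma:
  det(Sigma - λI) = λ² - trace · λ + det = 0.
  trace = 6 + 13 = 19, det = 6·13 - (-2)² = 74.
Step 2 — discriminant:
  Δ = trace² - 4·det = 361 - 296 = 65.
Step 3 — eigenvalues:
  λ = (trace ± √Δ)/2 = (19 ± 8.0623)/2,
  λ_1 = 13.5311,  λ_2 = 5.4689.

Step 4 — unit eigenvector for λ_1: solve (Sigma - λ_1 I)v = 0. First row:
  (6 - 13.5311)·v_x + (-2)·v_y = 0, i.e. (-7.5311)·v_x + (-2)·v_y = 0,
  so v ∝ (b, λ_1 - a) = (-2, 7.5311); multiply by -1 so the first entry is positive: u = (2, -7.5311).
  ||u|| = √((2)² + (-7.5311)²) = √(60.7179) ≈ 7.7922,
  v_1 = u/||u|| ≈ (0.2567, -0.9665) (||v_1|| = 1).

λ_1 = 13.5311,  λ_2 = 5.4689;  v_1 ≈ (0.2567, -0.9665)


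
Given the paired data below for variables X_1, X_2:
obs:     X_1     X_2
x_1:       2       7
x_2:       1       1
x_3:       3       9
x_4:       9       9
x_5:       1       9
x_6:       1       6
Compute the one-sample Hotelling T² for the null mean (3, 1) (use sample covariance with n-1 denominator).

Step 1 — sample mean vector:
  mean(X_1) = (2 + 1 + 3 + 9 + 1 + 1) / 6 = 17/6 = 2.8333
  mean(X_2) = (7 + 1 + 9 + 9 + 9 + 6) / 6 = 41/6 = 6.8333
  x̄ = (2.8333, 6.8333),  deviation x̄ - mu_0 = (2.8333, 6.8333) - (3, 1) = (-0.1667, 5.8333).

Step 2 — sample covariance matrix, S[i,j] = (1/(n-1)) · Σ_k (x_{k,i} - mean_i) · (x_{k,j} - mean_j), divisor n-1 = 5:
  S[X_1,X_1] = ((-0.8333)·(-0.8333) + (-1.8333)·(-1.8333) + (0.1667)·(0.1667) + (6.1667)·(6.1667) + (-1.8333)·(-1.8333) + (-1.8333)·(-1.8333)) / 5 = 48.8333/5 = 9.7667
  S[X_1,X_2] = ((-0.8333)·(0.1667) + (-1.8333)·(-5.8333) + (0.1667)·(2.1667) + (6.1667)·(2.1667) + (-1.8333)·(2.1667) + (-1.8333)·(-0.8333)) / 5 = 21.8333/5 = 4.3667
  S[X_2,X_2] = ((0.1667)·(0.1667) + (-5.8333)·(-5.8333) + (2.1667)·(2.1667) + (2.1667)·(2.1667) + (2.1667)·(2.1667) + (-0.8333)·(-0.8333)) / 5 = 48.8333/5 = 9.7667
  S = [[9.7667, 4.3667],
 [4.3667, 9.7667]].

Step 3 — invert S. det(S) = 9.7667·9.7667 - (4.3667)² = 76.32.
  S^{-1} = (1/det) · [[d, -b], [-b, a]] = [[0.128, -0.0572],
 [-0.0572, 0.128]].

Step 4 — quadratic form (x̄ - mu_0)^T · S^{-1} · (x̄ - mu_0):
  S^{-1} · (x̄ - mu_0) = (-0.3551, 0.756),
  (x̄ - mu_0)^T · [...] = (-0.1667)·(-0.3551) + (5.8333)·(0.756) = 4.4693.

Step 5 — scale by n: T² = 6 · 4.4693 = 26.816.

T² ≈ 26.816


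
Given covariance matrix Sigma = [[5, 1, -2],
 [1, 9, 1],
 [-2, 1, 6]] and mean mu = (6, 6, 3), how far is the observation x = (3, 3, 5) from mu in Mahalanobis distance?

Step 1 — centre the observation: (x - mu) = (-3, -3, 2).

Step 2 — invert Sigma (cofactor / det for 3×3, or solve directly):
  Sigma^{-1} = [[0.242, -0.0365, 0.0868],
 [-0.0365, 0.1187, -0.032],
 [0.0868, -0.032, 0.2009]].

Step 3 — form the quadratic (x - mu)^T · Sigma^{-1} · (x - mu):
  Sigma^{-1} · (x - mu) = (-0.4429, -0.3105, 0.2374).
  (x - mu)^T · [Sigma^{-1} · (x - mu)] = (-3)·(-0.4429) + (-3)·(-0.3105) + (2)·(0.2374) = 2.7352.

Step 4 — take square root: d = √(2.7352) ≈ 1.6538.

d(x, mu) = √(2.7352) ≈ 1.6538


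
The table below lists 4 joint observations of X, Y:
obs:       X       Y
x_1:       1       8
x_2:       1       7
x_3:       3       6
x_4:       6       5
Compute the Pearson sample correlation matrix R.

Step 1 — column means:
  mean(X) = (1 + 1 + 3 + 6) / 4 = 11/4 = 2.75
  mean(Y) = (8 + 7 + 6 + 5) / 4 = 26/4 = 6.5

Step 2 — sample variances and covariances s[i,j] = (1/(n-1)) · Σ_k (x_{k,i} - mean_i) · (x_{k,j} - mean_j), with n-1 = 3:
  s[X,X] = ((-1.75)·(-1.75) + (-1.75)·(-1.75) + (0.25)·(0.25) + (3.25)·(3.25)) / 3 = 16.75/3 = 5.5833
  s[X,Y] = ((-1.75)·(1.5) + (-1.75)·(0.5) + (0.25)·(-0.5) + (3.25)·(-1.5)) / 3 = -8.5/3 = -2.8333
  s[Y,Y] = ((1.5)·(1.5) + (0.5)·(0.5) + (-0.5)·(-0.5) + (-1.5)·(-1.5)) / 3 = 5/3 = 1.6667
  Sample standard deviations s_i = √(s[i,i]):
  s(X) = √(5.5833) = 2.3629
  s(Y) = √(1.6667) = 1.291

Step 3 — r_{ij} = s_{ij} / (s_i · s_j):
  r[X,X] = 1 (diagonal).
  r[X,Y] = -2.8333 / (2.3629 · 1.291) = -2.8333 / 3.0505 = -0.9288
  r[Y,Y] = 1 (diagonal).

R is symmetric with unit diagonal. Assembling:

R = [[1, -0.9288],
 [-0.9288, 1]]


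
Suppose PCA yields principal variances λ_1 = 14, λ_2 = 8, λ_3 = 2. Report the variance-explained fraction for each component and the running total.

Step 1 — total variance = trace(Sigma) = Σ λ_i = 14 + 8 + 2 = 24.

Step 2 — fraction explained by component i = λ_i / Σ λ:
  PC1: 14/24 = 0.5833
  PC2: 8/24 = 0.3333
  PC3: 2/24 = 0.0833

Step 3 — cumulative fraction after k components = (λ_1 + ... + λ_k) / Σ λ:
  k = 1: 14/24 = 0.5833
  k = 2: (14 + 8)/24 = 22/24 = 0.9167
  k = 3: (14 + 8 + 2)/24 = 24/24 = 1

Summary (fraction, with percent):

explained: PC1 0.5833 (58.33%), PC2 0.3333 (33.33%), PC3 0.0833 (8.33%);  cumulative: 0.5833, 0.9167, 1


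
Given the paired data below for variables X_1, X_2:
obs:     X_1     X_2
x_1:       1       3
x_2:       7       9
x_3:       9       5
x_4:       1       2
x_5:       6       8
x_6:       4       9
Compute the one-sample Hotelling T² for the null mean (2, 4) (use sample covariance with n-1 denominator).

Step 1 — sample mean vector:
  mean(X_1) = (1 + 7 + 9 + 1 + 6 + 4) / 6 = 28/6 = 4.6667
  mean(X_2) = (3 + 9 + 5 + 2 + 8 + 9) / 6 = 36/6 = 6
  x̄ = (4.6667, 6),  deviation x̄ - mu_0 = (4.6667, 6) - (2, 4) = (2.6667, 2).

Step 2 — sample covariance matrix, S[i,j] = (1/(n-1)) · Σ_k (x_{k,i} - mean_i) · (x_{k,j} - mean_j), divisor n-1 = 5:
  S[X_1,X_1] = ((-3.6667)·(-3.6667) + (2.3333)·(2.3333) + (4.3333)·(4.3333) + (-3.6667)·(-3.6667) + (1.3333)·(1.3333) + (-0.6667)·(-0.6667)) / 5 = 53.3333/5 = 10.6667
  S[X_1,X_2] = ((-3.6667)·(-3) + (2.3333)·(3) + (4.3333)·(-1) + (-3.6667)·(-4) + (1.3333)·(2) + (-0.6667)·(3)) / 5 = 29/5 = 5.8
  S[X_2,X_2] = ((-3)·(-3) + (3)·(3) + (-1)·(-1) + (-4)·(-4) + (2)·(2) + (3)·(3)) / 5 = 48/5 = 9.6
  S = [[10.6667, 5.8],
 [5.8, 9.6]].

Step 3 — invert S. det(S) = 10.6667·9.6 - (5.8)² = 68.76.
  S^{-1} = (1/det) · [[d, -b], [-b, a]] = [[0.1396, -0.0844],
 [-0.0844, 0.1551]].

Step 4 — quadratic form (x̄ - mu_0)^T · S^{-1} · (x̄ - mu_0):
  S^{-1} · (x̄ - mu_0) = (0.2036, 0.0853),
  (x̄ - mu_0)^T · [...] = (2.6667)·(0.2036) + (2)·(0.0853) = 0.7136.

Step 5 — scale by n: T² = 6 · 0.7136 = 4.2816.

T² ≈ 4.2816


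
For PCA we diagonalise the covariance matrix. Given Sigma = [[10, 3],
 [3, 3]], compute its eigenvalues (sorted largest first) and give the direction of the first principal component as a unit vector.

Step 1 — characteristic polynomial of 2×2 Sigma:
  det(Sigma - λI) = λ² - trace · λ + det = 0.
  trace = 10 + 3 = 13, det = 10·3 - (3)² = 21.
Step 2 — discriminant:
  Δ = trace² - 4·det = 169 - 84 = 85.
Step 3 — eigenvalues:
  λ = (trace ± √Δ)/2 = (13 ± 9.2195)/2,
  λ_1 = 11.1098,  λ_2 = 1.8902.

Step 4 — unit eigenvector for λ_1: solve (Sigma - λ_1 I)v = 0. First row:
  (10 - 11.1098)·v_x + (3)·v_y = 0, i.e. (-1.1098)·v_x + (3)·v_y = 0,
  so v ∝ (b, λ_1 - a) = (3, 1.1098) = u.
  ||u|| = √((3)² + (1.1098)²) = √(10.2316) ≈ 3.1987,
  v_1 = u/||u|| ≈ (0.9379, 0.3469) (||v_1|| = 1).

λ_1 = 11.1098,  λ_2 = 1.8902;  v_1 ≈ (0.9379, 0.3469)


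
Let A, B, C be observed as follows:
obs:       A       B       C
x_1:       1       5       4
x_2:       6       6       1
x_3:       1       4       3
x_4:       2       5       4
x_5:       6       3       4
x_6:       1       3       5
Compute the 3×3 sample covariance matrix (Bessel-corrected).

Step 1 — column means:
  mean(A) = (1 + 6 + 1 + 2 + 6 + 1) / 6 = 17/6 = 2.8333
  mean(B) = (5 + 6 + 4 + 5 + 3 + 3) / 6 = 26/6 = 4.3333
  mean(C) = (4 + 1 + 3 + 4 + 4 + 5) / 6 = 21/6 = 3.5

Step 2 — sample covariance S[i,j] = (1/(n-1)) · Σ_k (x_{k,i} - mean_i) · (x_{k,j} - mean_j), with n-1 = 5.
  S[A,A] = ((-1.8333)·(-1.8333) + (3.1667)·(3.1667) + (-1.8333)·(-1.8333) + (-0.8333)·(-0.8333) + (3.1667)·(3.1667) + (-1.8333)·(-1.8333)) / 5 = 30.8333/5 = 6.1667
  S[A,B] = ((-1.8333)·(0.6667) + (3.1667)·(1.6667) + (-1.8333)·(-0.3333) + (-0.8333)·(0.6667) + (3.1667)·(-1.3333) + (-1.8333)·(-1.3333)) / 5 = 2.3333/5 = 0.4667
  S[A,C] = ((-1.8333)·(0.5) + (3.1667)·(-2.5) + (-1.8333)·(-0.5) + (-0.8333)·(0.5) + (3.1667)·(0.5) + (-1.8333)·(1.5)) / 5 = -9.5/5 = -1.9
  S[B,B] = ((0.6667)·(0.6667) + (1.6667)·(1.6667) + (-0.3333)·(-0.3333) + (0.6667)·(0.6667) + (-1.3333)·(-1.3333) + (-1.3333)·(-1.3333)) / 5 = 7.3333/5 = 1.4667
  S[B,C] = ((0.6667)·(0.5) + (1.6667)·(-2.5) + (-0.3333)·(-0.5) + (0.6667)·(0.5) + (-1.3333)·(0.5) + (-1.3333)·(1.5)) / 5 = -6/5 = -1.2
  S[C,C] = ((0.5)·(0.5) + (-2.5)·(-2.5) + (-0.5)·(-0.5) + (0.5)·(0.5) + (0.5)·(0.5) + (1.5)·(1.5)) / 5 = 9.5/5 = 1.9

S is symmetric (S[j,i] = S[i,j]). Assembling:

S = [[6.1667, 0.4667, -1.9],
 [0.4667, 1.4667, -1.2],
 [-1.9, -1.2, 1.9]]


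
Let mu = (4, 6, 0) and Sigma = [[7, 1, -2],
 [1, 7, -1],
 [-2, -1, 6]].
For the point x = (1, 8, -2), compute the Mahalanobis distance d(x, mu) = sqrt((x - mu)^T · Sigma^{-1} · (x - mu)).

Step 1 — centre the observation: (x - mu) = (-3, 2, -2).

Step 2 — invert Sigma (cofactor / det for 3×3, or solve directly):
  Sigma^{-1} = [[0.1595, -0.0156, 0.0506],
 [-0.0156, 0.1479, 0.0195],
 [0.0506, 0.0195, 0.1868]].

Step 3 — form the quadratic (x - mu)^T · Sigma^{-1} · (x - mu):
  Sigma^{-1} · (x - mu) = (-0.6109, 0.3035, -0.4864).
  (x - mu)^T · [Sigma^{-1} · (x - mu)] = (-3)·(-0.6109) + (2)·(0.3035) + (-2)·(-0.4864) = 3.4125.

Step 4 — take square root: d = √(3.4125) ≈ 1.8473.

d(x, mu) = √(3.4125) ≈ 1.8473


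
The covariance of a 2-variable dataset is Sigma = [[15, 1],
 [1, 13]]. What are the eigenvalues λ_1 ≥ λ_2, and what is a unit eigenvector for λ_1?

Step 1 — characteristic polynomial of 2×2 Sigma:
  det(Sigma - λI) = λ² - trace · λ + det = 0.
  trace = 15 + 13 = 28, det = 15·13 - (1)² = 194.
Step 2 — discriminant:
  Δ = trace² - 4·det = 784 - 776 = 8.
Step 3 — eigenvalues:
  λ = (trace ± √Δ)/2 = (28 ± 2.8284)/2,
  λ_1 = 15.4142,  λ_2 = 12.5858.

Step 4 — unit eigenvector for λ_1: solve (Sigma - λ_1 I)v = 0. First row:
  (15 - 15.4142)·v_x + (1)·v_y = 0, i.e. (-0.4142)·v_x + (1)·v_y = 0,
  so v ∝ (b, λ_1 - a) = (1, 0.4142) = u.
  ||u|| = √((1)² + (0.4142)²) = √(1.1716) ≈ 1.0824,
  v_1 = u/||u|| ≈ (0.9239, 0.3827) (||v_1|| = 1).

λ_1 = 15.4142,  λ_2 = 12.5858;  v_1 ≈ (0.9239, 0.3827)


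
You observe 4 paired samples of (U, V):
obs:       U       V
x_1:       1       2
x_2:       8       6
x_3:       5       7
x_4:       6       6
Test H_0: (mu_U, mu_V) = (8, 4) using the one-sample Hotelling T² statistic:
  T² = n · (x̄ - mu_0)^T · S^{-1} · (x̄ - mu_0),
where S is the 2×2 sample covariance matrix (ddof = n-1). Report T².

Step 1 — sample mean vector:
  mean(U) = (1 + 8 + 5 + 6) / 4 = 20/4 = 5
  mean(V) = (2 + 6 + 7 + 6) / 4 = 21/4 = 5.25
  x̄ = (5, 5.25),  deviation x̄ - mu_0 = (5, 5.25) - (8, 4) = (-3, 1.25).

Step 2 — sample covariance matrix, S[i,j] = (1/(n-1)) · Σ_k (x_{k,i} - mean_i) · (x_{k,j} - mean_j), divisor n-1 = 3:
  S[U,U] = ((-4)·(-4) + (3)·(3) + (0)·(0) + (1)·(1)) / 3 = 26/3 = 8.6667
  S[U,V] = ((-4)·(-3.25) + (3)·(0.75) + (0)·(1.75) + (1)·(0.75)) / 3 = 16/3 = 5.3333
  S[V,V] = ((-3.25)·(-3.25) + (0.75)·(0.75) + (1.75)·(1.75) + (0.75)·(0.75)) / 3 = 14.75/3 = 4.9167
  S = [[8.6667, 5.3333],
 [5.3333, 4.9167]].

Step 3 — invert S. det(S) = 8.6667·4.9167 - (5.3333)² = 14.1667.
  S^{-1} = (1/det) · [[d, -b], [-b, a]] = [[0.3471, -0.3765],
 [-0.3765, 0.6118]].

Step 4 — quadratic form (x̄ - mu_0)^T · S^{-1} · (x̄ - mu_0):
  S^{-1} · (x̄ - mu_0) = (-1.5118, 1.8941),
  (x̄ - mu_0)^T · [...] = (-3)·(-1.5118) + (1.25)·(1.8941) = 6.9029.

Step 5 — scale by n: T² = 4 · 6.9029 = 27.6118.

T² ≈ 27.6118


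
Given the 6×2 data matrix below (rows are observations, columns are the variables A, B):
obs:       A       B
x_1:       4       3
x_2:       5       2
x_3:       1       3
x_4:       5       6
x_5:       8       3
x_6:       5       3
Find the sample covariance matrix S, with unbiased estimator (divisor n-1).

Step 1 — column means:
  mean(A) = (4 + 5 + 1 + 5 + 8 + 5) / 6 = 28/6 = 4.6667
  mean(B) = (3 + 2 + 3 + 6 + 3 + 3) / 6 = 20/6 = 3.3333

Step 2 — sample covariance S[i,j] = (1/(n-1)) · Σ_k (x_{k,i} - mean_i) · (x_{k,j} - mean_j), with n-1 = 5.
  S[A,A] = ((-0.6667)·(-0.6667) + (0.3333)·(0.3333) + (-3.6667)·(-3.6667) + (0.3333)·(0.3333) + (3.3333)·(3.3333) + (0.3333)·(0.3333)) / 5 = 25.3333/5 = 5.0667
  S[A,B] = ((-0.6667)·(-0.3333) + (0.3333)·(-1.3333) + (-3.6667)·(-0.3333) + (0.3333)·(2.6667) + (3.3333)·(-0.3333) + (0.3333)·(-0.3333)) / 5 = 0.6667/5 = 0.1333
  S[B,B] = ((-0.3333)·(-0.3333) + (-1.3333)·(-1.3333) + (-0.3333)·(-0.3333) + (2.6667)·(2.6667) + (-0.3333)·(-0.3333) + (-0.3333)·(-0.3333)) / 5 = 9.3333/5 = 1.8667

S is symmetric (S[j,i] = S[i,j]). Assembling:

S = [[5.0667, 0.1333],
 [0.1333, 1.8667]]


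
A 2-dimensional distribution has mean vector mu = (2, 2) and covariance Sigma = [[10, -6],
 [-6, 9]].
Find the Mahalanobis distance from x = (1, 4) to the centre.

Step 1 — centre the observation: (x - mu) = (-1, 2).

Step 2 — invert Sigma. det(Sigma) = 10·9 - (-6)² = 54.
  Sigma^{-1} = (1/det) · [[d, -b], [-b, a]] = [[0.1667, 0.1111],
 [0.1111, 0.1852]].

Step 3 — form the quadratic (x - mu)^T · Sigma^{-1} · (x - mu):
  Sigma^{-1} · (x - mu) = (0.0556, 0.2593).
  (x - mu)^T · [Sigma^{-1} · (x - mu)] = (-1)·(0.0556) + (2)·(0.2593) = 0.463.

Step 4 — take square root: d = √(0.463) ≈ 0.6804.

d(x, mu) = √(0.463) ≈ 0.6804


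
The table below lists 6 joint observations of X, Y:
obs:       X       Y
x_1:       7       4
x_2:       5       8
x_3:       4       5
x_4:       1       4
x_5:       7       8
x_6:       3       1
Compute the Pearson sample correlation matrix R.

Step 1 — column means:
  mean(X) = (7 + 5 + 4 + 1 + 7 + 3) / 6 = 27/6 = 4.5
  mean(Y) = (4 + 8 + 5 + 4 + 8 + 1) / 6 = 30/6 = 5

Step 2 — sample variances and covariances s[i,j] = (1/(n-1)) · Σ_k (x_{k,i} - mean_i) · (x_{k,j} - mean_j), with n-1 = 5:
  s[X,X] = ((2.5)·(2.5) + (0.5)·(0.5) + (-0.5)·(-0.5) + (-3.5)·(-3.5) + (2.5)·(2.5) + (-1.5)·(-1.5)) / 5 = 27.5/5 = 5.5
  s[X,Y] = ((2.5)·(-1) + (0.5)·(3) + (-0.5)·(0) + (-3.5)·(-1) + (2.5)·(3) + (-1.5)·(-4)) / 5 = 16/5 = 3.2
  s[Y,Y] = ((-1)·(-1) + (3)·(3) + (0)·(0) + (-1)·(-1) + (3)·(3) + (-4)·(-4)) / 5 = 36/5 = 7.2
  Sample standard deviations s_i = √(s[i,i]):
  s(X) = √(5.5) = 2.3452
  s(Y) = √(7.2) = 2.6833

Step 3 — r_{ij} = s_{ij} / (s_i · s_j):
  r[X,X] = 1 (diagonal).
  r[X,Y] = 3.2 / (2.3452 · 2.6833) = 3.2 / 6.2929 = 0.5085
  r[Y,Y] = 1 (diagonal).

R is symmetric with unit diagonal. Assembling:

R = [[1, 0.5085],
 [0.5085, 1]]


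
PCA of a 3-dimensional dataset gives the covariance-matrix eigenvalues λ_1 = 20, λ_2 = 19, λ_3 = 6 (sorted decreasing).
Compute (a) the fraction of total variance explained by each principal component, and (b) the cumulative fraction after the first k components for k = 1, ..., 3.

Step 1 — total variance = trace(Sigma) = Σ λ_i = 20 + 19 + 6 = 45.

Step 2 — fraction explained by component i = λ_i / Σ λ:
  PC1: 20/45 = 0.4444
  PC2: 19/45 = 0.4222
  PC3: 6/45 = 0.1333

Step 3 — cumulative fraction after k components = (λ_1 + ... + λ_k) / Σ λ:
  k = 1: 20/45 = 0.4444
  k = 2: (20 + 19)/45 = 39/45 = 0.8667
  k = 3: (20 + 19 + 6)/45 = 45/45 = 1

Summary (fraction, with percent):

explained: PC1 0.4444 (44.44%), PC2 0.4222 (42.22%), PC3 0.1333 (13.33%);  cumulative: 0.4444, 0.8667, 1


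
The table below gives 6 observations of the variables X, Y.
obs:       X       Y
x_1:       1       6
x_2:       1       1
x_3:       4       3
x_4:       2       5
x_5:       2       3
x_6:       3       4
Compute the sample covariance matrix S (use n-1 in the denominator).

Step 1 — column means:
  mean(X) = (1 + 1 + 4 + 2 + 2 + 3) / 6 = 13/6 = 2.1667
  mean(Y) = (6 + 1 + 3 + 5 + 3 + 4) / 6 = 22/6 = 3.6667

Step 2 — sample covariance S[i,j] = (1/(n-1)) · Σ_k (x_{k,i} - mean_i) · (x_{k,j} - mean_j), with n-1 = 5.
  S[X,X] = ((-1.1667)·(-1.1667) + (-1.1667)·(-1.1667) + (1.8333)·(1.8333) + (-0.1667)·(-0.1667) + (-0.1667)·(-0.1667) + (0.8333)·(0.8333)) / 5 = 6.8333/5 = 1.3667
  S[X,Y] = ((-1.1667)·(2.3333) + (-1.1667)·(-2.6667) + (1.8333)·(-0.6667) + (-0.1667)·(1.3333) + (-0.1667)·(-0.6667) + (0.8333)·(0.3333)) / 5 = -0.6667/5 = -0.1333
  S[Y,Y] = ((2.3333)·(2.3333) + (-2.6667)·(-2.6667) + (-0.6667)·(-0.6667) + (1.3333)·(1.3333) + (-0.6667)·(-0.6667) + (0.3333)·(0.3333)) / 5 = 15.3333/5 = 3.0667

S is symmetric (S[j,i] = S[i,j]). Assembling:

S = [[1.3667, -0.1333],
 [-0.1333, 3.0667]]


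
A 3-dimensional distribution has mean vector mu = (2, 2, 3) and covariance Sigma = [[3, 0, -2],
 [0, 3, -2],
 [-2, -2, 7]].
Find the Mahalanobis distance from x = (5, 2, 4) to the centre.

Step 1 — centre the observation: (x - mu) = (3, 0, 1).

Step 2 — invert Sigma (cofactor / det for 3×3, or solve directly):
  Sigma^{-1} = [[0.4359, 0.1026, 0.1538],
 [0.1026, 0.4359, 0.1538],
 [0.1538, 0.1538, 0.2308]].

Step 3 — form the quadratic (x - mu)^T · Sigma^{-1} · (x - mu):
  Sigma^{-1} · (x - mu) = (1.4615, 0.4615, 0.6923).
  (x - mu)^T · [Sigma^{-1} · (x - mu)] = (3)·(1.4615) + (0)·(0.4615) + (1)·(0.6923) = 5.0769.

Step 4 — take square root: d = √(5.0769) ≈ 2.2532.

d(x, mu) = √(5.0769) ≈ 2.2532


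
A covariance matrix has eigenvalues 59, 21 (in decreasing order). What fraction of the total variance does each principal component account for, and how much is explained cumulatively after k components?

Step 1 — total variance = trace(Sigma) = Σ λ_i = 59 + 21 = 80.

Step 2 — fraction explained by component i = λ_i / Σ λ:
  PC1: 59/80 = 0.7375
  PC2: 21/80 = 0.2625

Step 3 — cumulative fraction after k components = (λ_1 + ... + λ_k) / Σ λ:
  k = 1: 59/80 = 0.7375
  k = 2: (59 + 21)/80 = 80/80 = 1

Summary (fraction, with percent):

explained: PC1 0.7375 (73.75%), PC2 0.2625 (26.25%);  cumulative: 0.7375, 1


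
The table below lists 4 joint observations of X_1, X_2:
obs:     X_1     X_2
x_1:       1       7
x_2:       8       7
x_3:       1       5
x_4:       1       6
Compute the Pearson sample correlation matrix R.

Step 1 — column means:
  mean(X_1) = (1 + 8 + 1 + 1) / 4 = 11/4 = 2.75
  mean(X_2) = (7 + 7 + 5 + 6) / 4 = 25/4 = 6.25

Step 2 — sample variances and covariances s[i,j] = (1/(n-1)) · Σ_k (x_{k,i} - mean_i) · (x_{k,j} - mean_j), with n-1 = 3:
  s[X_1,X_1] = ((-1.75)·(-1.75) + (5.25)·(5.25) + (-1.75)·(-1.75) + (-1.75)·(-1.75)) / 3 = 36.75/3 = 12.25
  s[X_1,X_2] = ((-1.75)·(0.75) + (5.25)·(0.75) + (-1.75)·(-1.25) + (-1.75)·(-0.25)) / 3 = 5.25/3 = 1.75
  s[X_2,X_2] = ((0.75)·(0.75) + (0.75)·(0.75) + (-1.25)·(-1.25) + (-0.25)·(-0.25)) / 3 = 2.75/3 = 0.9167
  Sample standard deviations s_i = √(s[i,i]):
  s(X_1) = √(12.25) = 3.5
  s(X_2) = √(0.9167) = 0.9574

Step 3 — r_{ij} = s_{ij} / (s_i · s_j):
  r[X_1,X_1] = 1 (diagonal).
  r[X_1,X_2] = 1.75 / (3.5 · 0.9574) = 1.75 / 3.351 = 0.5222
  r[X_2,X_2] = 1 (diagonal).

R is symmetric with unit diagonal. Assembling:

R = [[1, 0.5222],
 [0.5222, 1]]


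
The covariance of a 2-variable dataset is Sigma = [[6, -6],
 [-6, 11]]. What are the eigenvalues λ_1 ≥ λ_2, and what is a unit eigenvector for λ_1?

Step 1 — characteristic polynomial of 2×2 Sigma:
  det(Sigma - λI) = λ² - trace · λ + det = 0.
  trace = 6 + 11 = 17, det = 6·11 - (-6)² = 30.
Step 2 — discriminant:
  Δ = trace² - 4·det = 289 - 120 = 169.
Step 3 — eigenvalues:
  λ = (trace ± √Δ)/2 = (17 ± 13)/2,
  λ_1 = 15,  λ_2 = 2.

Step 4 — unit eigenvector for λ_1: solve (Sigma - λ_1 I)v = 0. First row:
  (6 - 15)·v_x + (-6)·v_y = 0, i.e. (-9)·v_x + (-6)·v_y = 0,
  so v ∝ (b, λ_1 - a) = (-6, 9); multiply by -1 so the first entry is positive: u = (6, -9).
  ||u|| = √((6)² + (-9)²) = √(117) ≈ 10.8167,
  v_1 = u/||u|| ≈ (0.5547, -0.8321) (||v_1|| = 1).

λ_1 = 15,  λ_2 = 2;  v_1 ≈ (0.5547, -0.8321)


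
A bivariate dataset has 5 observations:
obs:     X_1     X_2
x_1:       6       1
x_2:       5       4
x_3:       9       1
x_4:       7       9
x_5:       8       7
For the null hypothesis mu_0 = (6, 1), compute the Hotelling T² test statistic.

Step 1 — sample mean vector:
  mean(X_1) = (6 + 5 + 9 + 7 + 8) / 5 = 35/5 = 7
  mean(X_2) = (1 + 4 + 1 + 9 + 7) / 5 = 22/5 = 4.4
  x̄ = (7, 4.4),  deviation x̄ - mu_0 = (7, 4.4) - (6, 1) = (1, 3.4).

Step 2 — sample covariance matrix, S[i,j] = (1/(n-1)) · Σ_k (x_{k,i} - mean_i) · (x_{k,j} - mean_j), divisor n-1 = 4:
  S[X_1,X_1] = ((-1)·(-1) + (-2)·(-2) + (2)·(2) + (0)·(0) + (1)·(1)) / 4 = 10/4 = 2.5
  S[X_1,X_2] = ((-1)·(-3.4) + (-2)·(-0.4) + (2)·(-3.4) + (0)·(4.6) + (1)·(2.6)) / 4 = 0/4 = 0
  S[X_2,X_2] = ((-3.4)·(-3.4) + (-0.4)·(-0.4) + (-3.4)·(-3.4) + (4.6)·(4.6) + (2.6)·(2.6)) / 4 = 51.2/4 = 12.8
  S = [[2.5, 0],
 [0, 12.8]].

Step 3 — invert S. det(S) = 2.5·12.8 - (0)² = 32.
  S^{-1} = (1/det) · [[d, -b], [-b, a]] = [[0.4, 0],
 [0, 0.0781]].

Step 4 — quadratic form (x̄ - mu_0)^T · S^{-1} · (x̄ - mu_0):
  S^{-1} · (x̄ - mu_0) = (0.4, 0.2656),
  (x̄ - mu_0)^T · [...] = (1)·(0.4) + (3.4)·(0.2656) = 1.3031.

Step 5 — scale by n: T² = 5 · 1.3031 = 6.5156.

T² ≈ 6.5156


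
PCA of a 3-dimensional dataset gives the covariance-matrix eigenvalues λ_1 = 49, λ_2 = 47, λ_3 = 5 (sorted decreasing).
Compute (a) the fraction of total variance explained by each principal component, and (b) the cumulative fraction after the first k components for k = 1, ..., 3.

Step 1 — total variance = trace(Sigma) = Σ λ_i = 49 + 47 + 5 = 101.

Step 2 — fraction explained by component i = λ_i / Σ λ:
  PC1: 49/101 = 0.4851
  PC2: 47/101 = 0.4653
  PC3: 5/101 = 0.0495

Step 3 — cumulative fraction after k components = (λ_1 + ... + λ_k) / Σ λ:
  k = 1: 49/101 = 0.4851
  k = 2: (49 + 47)/101 = 96/101 = 0.9505
  k = 3: (49 + 47 + 5)/101 = 101/101 = 1

Summary (fraction, with percent):

explained: PC1 0.4851 (48.51%), PC2 0.4653 (46.53%), PC3 0.0495 (4.95%);  cumulative: 0.4851, 0.9505, 1


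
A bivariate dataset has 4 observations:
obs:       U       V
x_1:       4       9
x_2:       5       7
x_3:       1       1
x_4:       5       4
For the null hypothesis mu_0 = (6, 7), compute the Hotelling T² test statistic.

Step 1 — sample mean vector:
  mean(U) = (4 + 5 + 1 + 5) / 4 = 15/4 = 3.75
  mean(V) = (9 + 7 + 1 + 4) / 4 = 21/4 = 5.25
  x̄ = (3.75, 5.25),  deviation x̄ - mu_0 = (3.75, 5.25) - (6, 7) = (-2.25, -1.75).

Step 2 — sample covariance matrix, S[i,j] = (1/(n-1)) · Σ_k (x_{k,i} - mean_i) · (x_{k,j} - mean_j), divisor n-1 = 3:
  S[U,U] = ((0.25)·(0.25) + (1.25)·(1.25) + (-2.75)·(-2.75) + (1.25)·(1.25)) / 3 = 10.75/3 = 3.5833
  S[U,V] = ((0.25)·(3.75) + (1.25)·(1.75) + (-2.75)·(-4.25) + (1.25)·(-1.25)) / 3 = 13.25/3 = 4.4167
  S[V,V] = ((3.75)·(3.75) + (1.75)·(1.75) + (-4.25)·(-4.25) + (-1.25)·(-1.25)) / 3 = 36.75/3 = 12.25
  S = [[3.5833, 4.4167],
 [4.4167, 12.25]].

Step 3 — invert S. det(S) = 3.5833·12.25 - (4.4167)² = 24.3889.
  S^{-1} = (1/det) · [[d, -b], [-b, a]] = [[0.5023, -0.1811],
 [-0.1811, 0.1469]].

Step 4 — quadratic form (x̄ - mu_0)^T · S^{-1} · (x̄ - mu_0):
  S^{-1} · (x̄ - mu_0) = (-0.8132, 0.1503),
  (x̄ - mu_0)^T · [...] = (-2.25)·(-0.8132) + (-1.75)·(0.1503) = 1.5666.

Step 5 — scale by n: T² = 4 · 1.5666 = 6.2665.

T² ≈ 6.2665


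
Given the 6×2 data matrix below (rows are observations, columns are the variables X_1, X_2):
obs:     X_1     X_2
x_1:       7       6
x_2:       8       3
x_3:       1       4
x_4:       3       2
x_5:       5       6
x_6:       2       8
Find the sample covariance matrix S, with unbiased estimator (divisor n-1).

Step 1 — column means:
  mean(X_1) = (7 + 8 + 1 + 3 + 5 + 2) / 6 = 26/6 = 4.3333
  mean(X_2) = (6 + 3 + 4 + 2 + 6 + 8) / 6 = 29/6 = 4.8333

Step 2 — sample covariance S[i,j] = (1/(n-1)) · Σ_k (x_{k,i} - mean_i) · (x_{k,j} - mean_j), with n-1 = 5.
  S[X_1,X_1] = ((2.6667)·(2.6667) + (3.6667)·(3.6667) + (-3.3333)·(-3.3333) + (-1.3333)·(-1.3333) + (0.6667)·(0.6667) + (-2.3333)·(-2.3333)) / 5 = 39.3333/5 = 7.8667
  S[X_1,X_2] = ((2.6667)·(1.1667) + (3.6667)·(-1.8333) + (-3.3333)·(-0.8333) + (-1.3333)·(-2.8333) + (0.6667)·(1.1667) + (-2.3333)·(3.1667)) / 5 = -3.6667/5 = -0.7333
  S[X_2,X_2] = ((1.1667)·(1.1667) + (-1.8333)·(-1.8333) + (-0.8333)·(-0.8333) + (-2.8333)·(-2.8333) + (1.1667)·(1.1667) + (3.1667)·(3.1667)) / 5 = 24.8333/5 = 4.9667

S is symmetric (S[j,i] = S[i,j]). Assembling:

S = [[7.8667, -0.7333],
 [-0.7333, 4.9667]]


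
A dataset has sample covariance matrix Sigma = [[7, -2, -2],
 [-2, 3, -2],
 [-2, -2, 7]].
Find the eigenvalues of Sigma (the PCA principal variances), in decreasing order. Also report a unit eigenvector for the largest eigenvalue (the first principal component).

Step 1 — characteristic polynomial p(λ) = det(λI - Sigma) = λ³ - tr·λ² + c_1·λ - det, where tr = trace, c_1 = sum of the principal 2×2 minors, det = det(Sigma):
  tr = 7 + 3 + 7 = 17,
  c_1 = (7·3 - (-2)²) + (7·7 - (-2)²) + (3·7 - (-2)²) = 17 + 45 + 17 = 79,
  det = 7·(3·7 - (-2)²) - (-2)·((-2)·7 - (-2)·(-2)) + (-2)·((-2)·(-2) - 3·(-2)) = 7·(17) - (-2)·(-18) + (-2)·(10) = 63.
  So p(λ) = λ³ - 17λ² + 79λ - 63.
Step 2 — look for an integer root (rational root theorem: any rational root is an integer divisor of 63). Testing λ = 1:
  p(1) = 1 - 17 + 79 - 63 = 0  ✓
  Dividing out (λ - 1): p(λ) = (λ - 1)(λ² - 16λ + 63).
Step 3 — remaining eigenvalues from the quadratic λ² - 16λ + 63 = 0:
  Δ = 16² - 4·63 = 256 - 252 = 4,  λ = (16 ± √4)/2 = (16 ± 2)/2 = 9 or 7.
  Sorted: λ_1 = 9,  λ_2 = 7,  λ_3 = 1  (check: sum = 17 = tr ✓).

Step 4 — unit eigenvector for λ_1 = 9: v spans the null space of (Sigma - λ_1 I), whose rows are
  r_1 = (-2, -2, -2),  r_2 = (-2, -6, -2),  r_3 = (-2, -2, -2).
  v is orthogonal to every row, so take v ∝ r_1 × r_2 = ((-2)·(-2) - (-2)·(-6), (-2)·(-2) - (-2)·(-2), (-2)·(-6) - (-2)·(-2)) = (-8, 0, 8).
  Rescale (divide by 8; multiply by -1 so the first nonzero entry is positive): u = (1, 0, -1).
  ||u|| = √((1)² + (0)² + (-1)²) = √(2) ≈ 1.4142,  v_1 = u/||u|| ≈ (0.7071, 0, -0.7071) (||v_1|| = 1).

λ_1 = 9,  λ_2 = 7,  λ_3 = 1;  v_1 ≈ (0.7071, 0, -0.7071)


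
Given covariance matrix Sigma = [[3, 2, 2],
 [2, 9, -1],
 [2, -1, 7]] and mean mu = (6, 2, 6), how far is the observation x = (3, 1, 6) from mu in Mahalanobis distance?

Step 1 — centre the observation: (x - mu) = (-3, -1, 0).

Step 2 — invert Sigma (cofactor / det for 3×3, or solve directly):
  Sigma^{-1} = [[0.5439, -0.1404, -0.1754],
 [-0.1404, 0.1491, 0.0614],
 [-0.1754, 0.0614, 0.2018]].

Step 3 — form the quadratic (x - mu)^T · Sigma^{-1} · (x - mu):
  Sigma^{-1} · (x - mu) = (-1.4912, 0.2719, 0.4649).
  (x - mu)^T · [Sigma^{-1} · (x - mu)] = (-3)·(-1.4912) + (-1)·(0.2719) + (0)·(0.4649) = 4.2018.

Step 4 — take square root: d = √(4.2018) ≈ 2.0498.

d(x, mu) = √(4.2018) ≈ 2.0498


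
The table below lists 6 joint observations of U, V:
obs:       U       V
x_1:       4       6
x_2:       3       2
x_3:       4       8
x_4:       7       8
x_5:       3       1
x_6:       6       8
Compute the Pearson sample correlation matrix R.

Step 1 — column means:
  mean(U) = (4 + 3 + 4 + 7 + 3 + 6) / 6 = 27/6 = 4.5
  mean(V) = (6 + 2 + 8 + 8 + 1 + 8) / 6 = 33/6 = 5.5

Step 2 — sample variances and covariances s[i,j] = (1/(n-1)) · Σ_k (x_{k,i} - mean_i) · (x_{k,j} - mean_j), with n-1 = 5:
  s[U,U] = ((-0.5)·(-0.5) + (-1.5)·(-1.5) + (-0.5)·(-0.5) + (2.5)·(2.5) + (-1.5)·(-1.5) + (1.5)·(1.5)) / 5 = 13.5/5 = 2.7
  s[U,V] = ((-0.5)·(0.5) + (-1.5)·(-3.5) + (-0.5)·(2.5) + (2.5)·(2.5) + (-1.5)·(-4.5) + (1.5)·(2.5)) / 5 = 20.5/5 = 4.1
  s[V,V] = ((0.5)·(0.5) + (-3.5)·(-3.5) + (2.5)·(2.5) + (2.5)·(2.5) + (-4.5)·(-4.5) + (2.5)·(2.5)) / 5 = 51.5/5 = 10.3
  Sample standard deviations s_i = √(s[i,i]):
  s(U) = √(2.7) = 1.6432
  s(V) = √(10.3) = 3.2094

Step 3 — r_{ij} = s_{ij} / (s_i · s_j):
  r[U,U] = 1 (diagonal).
  r[U,V] = 4.1 / (1.6432 · 3.2094) = 4.1 / 5.2735 = 0.7775
  r[V,V] = 1 (diagonal).

R is symmetric with unit diagonal. Assembling:

R = [[1, 0.7775],
 [0.7775, 1]]


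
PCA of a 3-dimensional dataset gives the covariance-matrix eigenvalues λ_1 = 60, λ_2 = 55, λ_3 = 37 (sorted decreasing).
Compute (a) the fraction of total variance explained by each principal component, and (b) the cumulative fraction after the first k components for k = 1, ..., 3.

Step 1 — total variance = trace(Sigma) = Σ λ_i = 60 + 55 + 37 = 152.

Step 2 — fraction explained by component i = λ_i / Σ λ:
  PC1: 60/152 = 0.3947
  PC2: 55/152 = 0.3618
  PC3: 37/152 = 0.2434

Step 3 — cumulative fraction after k components = (λ_1 + ... + λ_k) / Σ λ:
  k = 1: 60/152 = 0.3947
  k = 2: (60 + 55)/152 = 115/152 = 0.7566
  k = 3: (60 + 55 + 37)/152 = 152/152 = 1

Summary (fraction, with percent):

explained: PC1 0.3947 (39.47%), PC2 0.3618 (36.18%), PC3 0.2434 (24.34%);  cumulative: 0.3947, 0.7566, 1


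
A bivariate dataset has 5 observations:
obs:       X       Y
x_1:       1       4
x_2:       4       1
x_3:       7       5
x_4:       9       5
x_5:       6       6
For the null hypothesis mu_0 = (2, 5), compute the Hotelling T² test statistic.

Step 1 — sample mean vector:
  mean(X) = (1 + 4 + 7 + 9 + 6) / 5 = 27/5 = 5.4
  mean(Y) = (4 + 1 + 5 + 5 + 6) / 5 = 21/5 = 4.2
  x̄ = (5.4, 4.2),  deviation x̄ - mu_0 = (5.4, 4.2) - (2, 5) = (3.4, -0.8).

Step 2 — sample covariance matrix, S[i,j] = (1/(n-1)) · Σ_k (x_{k,i} - mean_i) · (x_{k,j} - mean_j), divisor n-1 = 4:
  S[X,X] = ((-4.4)·(-4.4) + (-1.4)·(-1.4) + (1.6)·(1.6) + (3.6)·(3.6) + (0.6)·(0.6)) / 4 = 37.2/4 = 9.3
  S[X,Y] = ((-4.4)·(-0.2) + (-1.4)·(-3.2) + (1.6)·(0.8) + (3.6)·(0.8) + (0.6)·(1.8)) / 4 = 10.6/4 = 2.65
  S[Y,Y] = ((-0.2)·(-0.2) + (-3.2)·(-3.2) + (0.8)·(0.8) + (0.8)·(0.8) + (1.8)·(1.8)) / 4 = 14.8/4 = 3.7
  S = [[9.3, 2.65],
 [2.65, 3.7]].

Step 3 — invert S. det(S) = 9.3·3.7 - (2.65)² = 27.3875.
  S^{-1} = (1/det) · [[d, -b], [-b, a]] = [[0.1351, -0.0968],
 [-0.0968, 0.3396]].

Step 4 — quadratic form (x̄ - mu_0)^T · S^{-1} · (x̄ - mu_0):
  S^{-1} · (x̄ - mu_0) = (0.5367, -0.6006),
  (x̄ - mu_0)^T · [...] = (3.4)·(0.5367) + (-0.8)·(-0.6006) = 2.3054.

Step 5 — scale by n: T² = 5 · 2.3054 = 11.5272.

T² ≈ 11.5272


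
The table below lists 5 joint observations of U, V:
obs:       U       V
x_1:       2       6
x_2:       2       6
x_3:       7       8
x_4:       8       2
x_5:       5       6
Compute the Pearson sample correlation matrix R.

Step 1 — column means:
  mean(U) = (2 + 2 + 7 + 8 + 5) / 5 = 24/5 = 4.8
  mean(V) = (6 + 6 + 8 + 2 + 6) / 5 = 28/5 = 5.6

Step 2 — sample variances and covariances s[i,j] = (1/(n-1)) · Σ_k (x_{k,i} - mean_i) · (x_{k,j} - mean_j), with n-1 = 4:
  s[U,U] = ((-2.8)·(-2.8) + (-2.8)·(-2.8) + (2.2)·(2.2) + (3.2)·(3.2) + (0.2)·(0.2)) / 4 = 30.8/4 = 7.7
  s[U,V] = ((-2.8)·(0.4) + (-2.8)·(0.4) + (2.2)·(2.4) + (3.2)·(-3.6) + (0.2)·(0.4)) / 4 = -8.4/4 = -2.1
  s[V,V] = ((0.4)·(0.4) + (0.4)·(0.4) + (2.4)·(2.4) + (-3.6)·(-3.6) + (0.4)·(0.4)) / 4 = 19.2/4 = 4.8
  Sample standard deviations s_i = √(s[i,i]):
  s(U) = √(7.7) = 2.7749
  s(V) = √(4.8) = 2.1909

Step 3 — r_{ij} = s_{ij} / (s_i · s_j):
  r[U,U] = 1 (diagonal).
  r[U,V] = -2.1 / (2.7749 · 2.1909) = -2.1 / 6.0795 = -0.3454
  r[V,V] = 1 (diagonal).

R is symmetric with unit diagonal. Assembling:

R = [[1, -0.3454],
 [-0.3454, 1]]
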